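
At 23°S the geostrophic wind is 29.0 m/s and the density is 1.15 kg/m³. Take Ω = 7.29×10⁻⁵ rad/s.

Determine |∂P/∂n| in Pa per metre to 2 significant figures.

Coriolis parameter at 23°S:
f = 2Ω sin φ = 2 × 7.29×10⁻⁵ × sin 23° = 5.70×10⁻⁵ s⁻¹
Geostrophic balance rearranged: |∂P/∂n| = f ρ V_g
|∂P/∂n| = 5.70×10⁻⁵ × 1.15 × 29.0 = 1.90×10⁻³ Pa/m

1.9×10⁻³ Pa/m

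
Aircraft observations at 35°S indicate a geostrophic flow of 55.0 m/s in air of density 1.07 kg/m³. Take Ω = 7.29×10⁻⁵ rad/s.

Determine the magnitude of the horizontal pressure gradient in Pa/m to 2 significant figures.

4.9×10⁻³ Pa/m

Coriolis parameter at 35°S:
f = 2Ω sin φ = 2 × 7.29×10⁻⁵ × sin 35° = 8.36×10⁻⁵ s⁻¹
Geostrophic balance rearranged: |∂P/∂n| = f ρ V_g
|∂P/∂n| = 8.36×10⁻⁵ × 1.07 × 55.0 = 4.92×10⁻³ Pa/m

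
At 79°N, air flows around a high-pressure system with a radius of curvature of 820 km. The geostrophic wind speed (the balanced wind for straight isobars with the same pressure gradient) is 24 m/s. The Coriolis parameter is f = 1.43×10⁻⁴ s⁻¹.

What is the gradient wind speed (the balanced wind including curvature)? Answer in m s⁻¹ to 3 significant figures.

33.7 m s⁻¹

Around a high, pressure-gradient force acts outward with centrifugal, so Coriolis balances both:
fV = (1/ρ)|∂P/∂n| + V²/R  →  V² − fR·V + fR·V_g = 0
With fR = 1.43×10⁻⁴ × 820×10³ m = 117 m/s:
V = [fR − √((fR)² − 4 fR V_g)]/2 = [117 − √(117² − 4×117×24)]/2 = 33.7 m/s
Supergeostrophic (V > V_g = 24 m/s), as expected around a high.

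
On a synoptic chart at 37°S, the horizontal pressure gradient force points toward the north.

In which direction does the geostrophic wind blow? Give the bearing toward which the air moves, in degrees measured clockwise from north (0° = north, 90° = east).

270°

The pressure-gradient force points toward the north (bearing 000°).
Geostrophic balance: in the Southern Hemisphere the Coriolis force deflects motion to the left, so the geostrophic wind blows 90° to the left of the pressure-gradient force (low pressure on the right).
Rotating 000° by 90° counterclockwise gives 270° — the wind blows toward the west.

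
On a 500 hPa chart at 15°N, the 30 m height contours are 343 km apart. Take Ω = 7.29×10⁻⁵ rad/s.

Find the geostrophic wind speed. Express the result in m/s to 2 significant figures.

23 m/s

Coriolis parameter at 15°N:
f = 2Ω sin φ = 2 × 7.29×10⁻⁵ × sin 15° = 3.77×10⁻⁵ s⁻¹
Height gradient: |∂Z/∂n| = 30 m / 343000 m = 8.75×10⁻⁵
On a pressure surface, geostrophic balance gives V_g = (g/f)|∂Z/∂n|:
V_g = 9.81 × 8.75×10⁻⁵ / 3.77×10⁻⁵ = 22.7 m/s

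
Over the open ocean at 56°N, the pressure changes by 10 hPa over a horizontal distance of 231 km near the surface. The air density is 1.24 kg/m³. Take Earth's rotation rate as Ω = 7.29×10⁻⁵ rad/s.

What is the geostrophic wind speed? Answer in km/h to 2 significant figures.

Coriolis parameter at 56°N:
f = 2Ω sin φ = 2 × 7.29×10⁻⁵ × sin 56° = 1.21×10⁻⁴ s⁻¹
Pressure gradient: |∂P/∂n| = 1000 Pa / 231000 m = 4.33×10⁻³ Pa/m
Geostrophic balance (pressure-gradient force = Coriolis force):
V_g = (1/(fρ)) |∂P/∂n| = 4.33×10⁻³ / (1.21×10⁻⁴ × 1.24) = 28.9 m/s
Converting: 28.9 m/s × 3.6 = 100 km/h

100 km/h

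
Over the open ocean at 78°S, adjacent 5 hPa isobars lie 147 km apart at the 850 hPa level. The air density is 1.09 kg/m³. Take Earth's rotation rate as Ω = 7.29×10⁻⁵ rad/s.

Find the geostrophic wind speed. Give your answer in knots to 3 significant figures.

42.5 knots

Coriolis parameter at 78°S:
f = 2Ω sin φ = 2 × 7.29×10⁻⁵ × sin 78° = 1.43×10⁻⁴ s⁻¹
Pressure gradient: |∂P/∂n| = 500 Pa / 147000 m = 3.40×10⁻³ Pa/m
Geostrophic balance (pressure-gradient force = Coriolis force):
V_g = (1/(fρ)) |∂P/∂n| = 3.40×10⁻³ / (1.43×10⁻⁴ × 1.09) = 21.9 m/s
Converting: 21.9 m/s × 1.944 = 42.5 knots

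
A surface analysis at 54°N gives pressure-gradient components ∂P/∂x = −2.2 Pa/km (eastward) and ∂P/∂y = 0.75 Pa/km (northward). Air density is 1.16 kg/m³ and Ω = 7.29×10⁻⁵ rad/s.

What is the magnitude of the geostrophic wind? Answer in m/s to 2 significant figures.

Coriolis parameter at 54°N:
f = 2Ω sin φ = 2 × 7.29×10⁻⁵ × sin 54° = 1.18×10⁻⁴ s⁻¹
Component geostrophic relations (x east, y north):
u_g = −(1/(fρ)) ∂P/∂y,  v_g = (1/(fρ)) ∂P/∂x
u_g = −(0.75×10⁻³)/(1.18×10⁻⁴ × 1.16) = −5.48 m/s;  v_g = (−2.2×10⁻³)/(1.18×10⁻⁴ × 1.16) = −16.1 m/s
|V_g| = √(u_g² + v_g²) = 17.0 m/s

17 m/s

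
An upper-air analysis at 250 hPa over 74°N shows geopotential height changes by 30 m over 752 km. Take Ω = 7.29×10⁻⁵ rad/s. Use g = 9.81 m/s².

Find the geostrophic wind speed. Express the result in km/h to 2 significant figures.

10 km/h

Coriolis parameter at 74°N:
f = 2Ω sin φ = 2 × 7.29×10⁻⁵ × sin 74° = 1.40×10⁻⁴ s⁻¹
Height gradient: |∂Z/∂n| = 30 m / 752000 m = 3.99×10⁻⁵
On a pressure surface, geostrophic balance gives V_g = (g/f)|∂Z/∂n|:
V_g = 9.81 × 3.99×10⁻⁵ / 1.40×10⁻⁴ = 2.79 m/s
Converting: 2.79 m/s × 3.6 = 10 km/h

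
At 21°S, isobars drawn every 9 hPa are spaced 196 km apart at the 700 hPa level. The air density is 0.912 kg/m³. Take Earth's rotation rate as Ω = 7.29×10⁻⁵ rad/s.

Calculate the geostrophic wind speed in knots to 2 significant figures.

190 knots

Coriolis parameter at 21°S:
f = 2Ω sin φ = 2 × 7.29×10⁻⁵ × sin 21° = 5.23×10⁻⁵ s⁻¹
Pressure gradient: |∂P/∂n| = 900 Pa / 196000 m = 4.59×10⁻³ Pa/m
Geostrophic balance (pressure-gradient force = Coriolis force):
V_g = (1/(fρ)) |∂P/∂n| = 4.59×10⁻³ / (5.23×10⁻⁵ × 0.912) = 96.4 m/s
Converting: 96.4 m/s × 1.944 = 190 knots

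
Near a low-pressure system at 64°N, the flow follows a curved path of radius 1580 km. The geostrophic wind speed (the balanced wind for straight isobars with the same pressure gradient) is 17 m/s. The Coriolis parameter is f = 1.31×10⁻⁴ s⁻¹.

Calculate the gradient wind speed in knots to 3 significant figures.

30.7 knots

Around a low, centrifugal force acts outward with Coriolis, so pressure-gradient force balances both:
(1/ρ)|∂P/∂n| = fV + V²/R  →  V² + fR·V − fR·V_g = 0
With fR = 1.31×10⁻⁴ × 1580×10³ m = 207 m/s:
V = [−fR + √((fR)² + 4 fR V_g)]/2 = [−207 + √(207² + 4×207×17)]/2 = 15.8 m/s
Subgeostrophic (V < V_g = 17 m/s), as expected around a low.
Converting: 15.8 m/s × 1.944 = 30.7 knots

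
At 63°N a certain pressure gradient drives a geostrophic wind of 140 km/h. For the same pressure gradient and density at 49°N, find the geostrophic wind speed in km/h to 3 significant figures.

With the same pressure gradient and density, V_g ∝ 1/f ∝ 1/sin φ.
V₂ = V₁ · sin φ₁ / sin φ₂ = 140 × sin 63° / sin 49°
V₂ = 140 × 0.8910/0.7547 = 165 km/h

165 km/h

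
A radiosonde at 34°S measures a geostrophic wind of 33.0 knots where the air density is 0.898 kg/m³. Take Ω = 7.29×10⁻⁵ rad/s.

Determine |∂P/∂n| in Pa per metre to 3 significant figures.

1.24×10⁻³ Pa/m

Coriolis parameter at 34°S:
f = 2Ω sin φ = 2 × 7.29×10⁻⁵ × sin 34° = 8.15×10⁻⁵ s⁻¹
Wind speed in SI: 33.0 knots = 17.0 m/s
Geostrophic balance rearranged: |∂P/∂n| = f ρ V_g
|∂P/∂n| = 8.15×10⁻⁵ × 0.898 × 17.0 = 1.24×10⁻³ Pa/m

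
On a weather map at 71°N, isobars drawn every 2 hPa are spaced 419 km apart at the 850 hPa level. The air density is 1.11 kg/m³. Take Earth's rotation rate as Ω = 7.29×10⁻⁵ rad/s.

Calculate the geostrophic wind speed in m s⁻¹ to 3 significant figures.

3.12 m s⁻¹

Coriolis parameter at 71°N:
f = 2Ω sin φ = 2 × 7.29×10⁻⁵ × sin 71° = 1.38×10⁻⁴ s⁻¹
Pressure gradient: |∂P/∂n| = 200 Pa / 419000 m = 4.77×10⁻⁴ Pa/m
Geostrophic balance (pressure-gradient force = Coriolis force):
V_g = (1/(fρ)) |∂P/∂n| = 4.77×10⁻⁴ / (1.38×10⁻⁴ × 1.11) = 3.12 m/s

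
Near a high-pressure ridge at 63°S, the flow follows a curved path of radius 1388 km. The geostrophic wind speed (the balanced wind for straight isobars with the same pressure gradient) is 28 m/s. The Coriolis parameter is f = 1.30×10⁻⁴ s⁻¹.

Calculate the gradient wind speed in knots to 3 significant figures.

Around a high, pressure-gradient force acts outward with centrifugal, so Coriolis balances both:
fV = (1/ρ)|∂P/∂n| + V²/R  →  V² − fR·V + fR·V_g = 0
With fR = 1.30×10⁻⁴ × 1388×10³ m = 180 m/s:
V = [fR − √((fR)² − 4 fR V_g)]/2 = [180 − √(180² − 4×180×28)]/2 = 34.7 m/s
Supergeostrophic (V > V_g = 28 m/s), as expected around a high.
Converting: 34.7 m/s × 1.944 = 67.4 knots

67.4 knots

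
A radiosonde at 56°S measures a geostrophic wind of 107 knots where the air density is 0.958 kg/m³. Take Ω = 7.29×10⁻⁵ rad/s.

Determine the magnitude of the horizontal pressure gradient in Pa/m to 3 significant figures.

Coriolis parameter at 56°S:
f = 2Ω sin φ = 2 × 7.29×10⁻⁵ × sin 56° = 1.21×10⁻⁴ s⁻¹
Wind speed in SI: 107 knots = 55.0 m/s
Geostrophic balance rearranged: |∂P/∂n| = f ρ V_g
|∂P/∂n| = 1.21×10⁻⁴ × 0.958 × 55.0 = 6.37×10⁻³ Pa/m

6.37×10⁻³ Pa/m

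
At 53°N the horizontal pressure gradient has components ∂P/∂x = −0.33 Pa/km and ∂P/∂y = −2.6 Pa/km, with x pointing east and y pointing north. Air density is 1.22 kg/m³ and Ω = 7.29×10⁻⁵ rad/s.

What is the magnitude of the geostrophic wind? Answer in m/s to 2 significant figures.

Coriolis parameter at 53°N:
f = 2Ω sin φ = 2 × 7.29×10⁻⁵ × sin 53° = 1.16×10⁻⁴ s⁻¹
Component geostrophic relations (x east, y north):
u_g = −(1/(fρ)) ∂P/∂y,  v_g = (1/(fρ)) ∂P/∂x
u_g = −(−2.6×10⁻³)/(1.16×10⁻⁴ × 1.22) = 18.3 m/s;  v_g = (−0.33×10⁻³)/(1.16×10⁻⁴ × 1.22) = −2.32 m/s
|V_g| = √(u_g² + v_g²) = 18.4 m/s

18 m/s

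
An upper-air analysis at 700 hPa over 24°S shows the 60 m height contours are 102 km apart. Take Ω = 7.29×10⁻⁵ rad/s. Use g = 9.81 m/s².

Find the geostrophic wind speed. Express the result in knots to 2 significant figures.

Coriolis parameter at 24°S:
f = 2Ω sin φ = 2 × 7.29×10⁻⁵ × sin 24° = 5.93×10⁻⁵ s⁻¹
Height gradient: |∂Z/∂n| = 60 m / 102000 m = 5.88×10⁻⁴
On a pressure surface, geostrophic balance gives V_g = (g/f)|∂Z/∂n|:
V_g = 9.81 × 5.88×10⁻⁴ / 5.93×10⁻⁵ = 97.3 m/s
Converting: 97.3 m/s × 1.944 = 190 knots

190 knots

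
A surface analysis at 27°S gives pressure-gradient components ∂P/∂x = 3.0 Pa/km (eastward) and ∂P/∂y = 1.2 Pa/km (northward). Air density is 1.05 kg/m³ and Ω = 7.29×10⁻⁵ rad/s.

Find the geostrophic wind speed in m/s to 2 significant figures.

Coriolis parameter at 27°S:
f = 2Ω sin φ = 2 × 7.29×10⁻⁵ × sin 27° = 6.62×10⁻⁵ s⁻¹
In the Southern Hemisphere f is negative: f = −6.62×10⁻⁵ s⁻¹.
Component geostrophic relations (x east, y north):
u_g = −(1/(fρ)) ∂P/∂y,  v_g = (1/(fρ)) ∂P/∂x
u_g = −(1.2×10⁻³)/(−6.62×10⁻⁵ × 1.05) = 17.3 m/s;  v_g = (3.0×10⁻³)/(−6.62×10⁻⁵ × 1.05) = −43.2 m/s
|V_g| = √(u_g² + v_g²) = 46.5 m/s

46 m/s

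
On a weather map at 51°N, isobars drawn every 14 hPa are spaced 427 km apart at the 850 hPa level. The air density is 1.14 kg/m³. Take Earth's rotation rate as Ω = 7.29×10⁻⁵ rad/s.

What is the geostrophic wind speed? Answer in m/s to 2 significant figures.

Coriolis parameter at 51°N:
f = 2Ω sin φ = 2 × 7.29×10⁻⁵ × sin 51° = 1.13×10⁻⁴ s⁻¹
Pressure gradient: |∂P/∂n| = 1400 Pa / 427000 m = 3.28×10⁻³ Pa/m
Geostrophic balance (pressure-gradient force = Coriolis force):
V_g = (1/(fρ)) |∂P/∂n| = 3.28×10⁻³ / (1.13×10⁻⁴ × 1.14) = 25.4 m/s

25 m/s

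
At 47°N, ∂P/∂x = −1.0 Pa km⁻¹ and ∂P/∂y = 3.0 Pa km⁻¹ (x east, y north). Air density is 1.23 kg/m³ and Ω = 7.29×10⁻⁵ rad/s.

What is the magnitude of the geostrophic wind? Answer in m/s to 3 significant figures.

24.1 m/s

Coriolis parameter at 47°N:
f = 2Ω sin φ = 2 × 7.29×10⁻⁵ × sin 47° = 1.07×10⁻⁴ s⁻¹
Component geostrophic relations (x east, y north):
u_g = −(1/(fρ)) ∂P/∂y,  v_g = (1/(fρ)) ∂P/∂x
u_g = −(3.0×10⁻³)/(1.07×10⁻⁴ × 1.23) = −22.9 m/s;  v_g = (−1.0×10⁻³)/(1.07×10⁻⁴ × 1.23) = −7.62 m/s
|V_g| = √(u_g² + v_g²) = 24.1 m/s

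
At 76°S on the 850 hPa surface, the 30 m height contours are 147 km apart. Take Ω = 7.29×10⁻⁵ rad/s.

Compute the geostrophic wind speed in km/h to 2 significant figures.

Coriolis parameter at 76°S:
f = 2Ω sin φ = 2 × 7.29×10⁻⁵ × sin 76° = 1.41×10⁻⁴ s⁻¹
Height gradient: |∂Z/∂n| = 30 m / 147000 m = 2.04×10⁻⁴
On a pressure surface, geostrophic balance gives V_g = (g/f)|∂Z/∂n|:
V_g = 9.81 × 2.04×10⁻⁴ / 1.41×10⁻⁴ = 14.2 m/s
Converting: 14.2 m/s × 3.6 = 51 km/h

51 km/h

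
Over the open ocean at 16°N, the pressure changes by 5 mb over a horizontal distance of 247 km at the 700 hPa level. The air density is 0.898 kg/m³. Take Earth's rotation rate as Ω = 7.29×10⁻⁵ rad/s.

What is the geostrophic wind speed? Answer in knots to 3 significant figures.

109 knots

Coriolis parameter at 16°N:
f = 2Ω sin φ = 2 × 7.29×10⁻⁵ × sin 16° = 4.02×10⁻⁵ s⁻¹
Pressure gradient: |∂P/∂n| = 500 Pa / 247000 m = 2.02×10⁻³ Pa/m
Geostrophic balance (pressure-gradient force = Coriolis force):
V_g = (1/(fρ)) |∂P/∂n| = 2.02×10⁻³ / (4.02×10⁻⁵ × 0.898) = 56.1 m/s
Converting: 56.1 m/s × 1.944 = 109 knots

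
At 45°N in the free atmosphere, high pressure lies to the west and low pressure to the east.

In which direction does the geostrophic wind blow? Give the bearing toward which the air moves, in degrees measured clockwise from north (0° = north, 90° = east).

180°

The pressure-gradient force points toward the east (bearing 090°).
Geostrophic balance: in the Northern Hemisphere the Coriolis force deflects motion to the right, so the geostrophic wind blows 90° to the right of the pressure-gradient force (low pressure on the left).
Rotating 090° by 90° clockwise gives 180° — the wind blows toward the south.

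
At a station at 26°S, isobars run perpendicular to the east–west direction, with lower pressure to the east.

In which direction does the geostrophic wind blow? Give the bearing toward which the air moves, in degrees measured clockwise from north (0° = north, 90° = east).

The pressure-gradient force points toward the east (bearing 090°).
Geostrophic balance: in the Southern Hemisphere the Coriolis force deflects motion to the left, so the geostrophic wind blows 90° to the left of the pressure-gradient force (low pressure on the right).
Rotating 090° by 90° counterclockwise gives 000° — the wind blows toward the north.

000°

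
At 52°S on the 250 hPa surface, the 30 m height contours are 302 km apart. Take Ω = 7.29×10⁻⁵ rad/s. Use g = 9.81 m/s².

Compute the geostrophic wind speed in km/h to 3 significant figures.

30.5 km/h

Coriolis parameter at 52°S:
f = 2Ω sin φ = 2 × 7.29×10⁻⁵ × sin 52° = 1.15×10⁻⁴ s⁻¹
Height gradient: |∂Z/∂n| = 30 m / 302000 m = 9.93×10⁻⁵
On a pressure surface, geostrophic balance gives V_g = (g/f)|∂Z/∂n|:
V_g = 9.81 × 9.93×10⁻⁵ / 1.15×10⁻⁴ = 8.48 m/s
Converting: 8.48 m/s × 3.6 = 30.5 km/h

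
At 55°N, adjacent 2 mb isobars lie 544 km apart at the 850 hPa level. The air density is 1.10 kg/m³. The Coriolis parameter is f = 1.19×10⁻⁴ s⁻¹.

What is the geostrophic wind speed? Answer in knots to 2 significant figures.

5.5 knots

Pressure gradient: |∂P/∂n| = 200 Pa / 544000 m = 3.68×10⁻⁴ Pa/m
Geostrophic balance (pressure-gradient force = Coriolis force):
V_g = (1/(fρ)) |∂P/∂n| = 3.68×10⁻⁴ / (1.19×10⁻⁴ × 1.10) = 2.81 m/s
Converting: 2.81 m/s × 1.944 = 5.5 knots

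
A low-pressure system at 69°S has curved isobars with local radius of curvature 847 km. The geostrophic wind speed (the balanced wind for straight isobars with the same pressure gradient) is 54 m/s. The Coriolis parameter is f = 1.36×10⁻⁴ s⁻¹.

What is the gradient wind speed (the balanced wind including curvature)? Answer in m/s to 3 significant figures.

Around a low, centrifugal force acts outward with Coriolis, so pressure-gradient force balances both:
(1/ρ)|∂P/∂n| = fV + V²/R  →  V² + fR·V − fR·V_g = 0
With fR = 1.36×10⁻⁴ × 847×10³ m = 115 m/s:
V = [−fR + √((fR)² + 4 fR V_g)]/2 = [−115 + √(115² + 4×115×54)]/2 = 40.1 m/s
Subgeostrophic (V < V_g = 54 m/s), as expected around a low.

40.1 m/s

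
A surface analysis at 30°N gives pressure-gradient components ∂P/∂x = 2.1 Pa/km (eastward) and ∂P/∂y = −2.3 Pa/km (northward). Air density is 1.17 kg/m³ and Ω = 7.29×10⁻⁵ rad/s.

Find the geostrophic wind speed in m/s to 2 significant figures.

Coriolis parameter at 30°N:
f = 2Ω sin φ = 2 × 7.29×10⁻⁵ × sin 30° = 7.29×10⁻⁵ s⁻¹
Component geostrophic relations (x east, y north):
u_g = −(1/(fρ)) ∂P/∂y,  v_g = (1/(fρ)) ∂P/∂x
u_g = −(−2.3×10⁻³)/(7.29×10⁻⁵ × 1.17) = 27.0 m/s;  v_g = (2.1×10⁻³)/(7.29×10⁻⁵ × 1.17) = 24.6 m/s
|V_g| = √(u_g² + v_g²) = 36.5 m/s

37 m/s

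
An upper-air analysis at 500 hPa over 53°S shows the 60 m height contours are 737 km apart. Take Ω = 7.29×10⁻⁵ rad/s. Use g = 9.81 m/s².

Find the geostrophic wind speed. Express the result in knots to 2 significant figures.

Coriolis parameter at 53°S:
f = 2Ω sin φ = 2 × 7.29×10⁻⁵ × sin 53° = 1.16×10⁻⁴ s⁻¹
Height gradient: |∂Z/∂n| = 60 m / 737000 m = 8.14×10⁻⁵
On a pressure surface, geostrophic balance gives V_g = (g/f)|∂Z/∂n|:
V_g = 9.81 × 8.14×10⁻⁵ / 1.16×10⁻⁴ = 6.86 m/s
Converting: 6.86 m/s × 1.944 = 13 knots

13 knots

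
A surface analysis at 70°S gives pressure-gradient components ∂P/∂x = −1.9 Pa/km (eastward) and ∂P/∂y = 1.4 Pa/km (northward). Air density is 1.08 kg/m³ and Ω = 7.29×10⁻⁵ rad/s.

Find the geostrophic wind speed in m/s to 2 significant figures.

16 m/s

Coriolis parameter at 70°S:
f = 2Ω sin φ = 2 × 7.29×10⁻⁵ × sin 70° = 1.37×10⁻⁴ s⁻¹
In the Southern Hemisphere f is negative: f = −1.37×10⁻⁴ s⁻¹.
Component geostrophic relations (x east, y north):
u_g = −(1/(fρ)) ∂P/∂y,  v_g = (1/(fρ)) ∂P/∂x
u_g = −(1.4×10⁻³)/(−1.37×10⁻⁴ × 1.08) = 9.46 m/s;  v_g = (−1.9×10⁻³)/(−1.37×10⁻⁴ × 1.08) = 12.8 m/s
|V_g| = √(u_g² + v_g²) = 15.9 m/s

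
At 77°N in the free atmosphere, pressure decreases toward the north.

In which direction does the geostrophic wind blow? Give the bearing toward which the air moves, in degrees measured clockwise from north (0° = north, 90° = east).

The pressure-gradient force points toward the north (bearing 000°).
Geostrophic balance: in the Northern Hemisphere the Coriolis force deflects motion to the right, so the geostrophic wind blows 90° to the right of the pressure-gradient force (low pressure on the left).
Rotating 000° by 90° clockwise gives 090° — the wind blows toward the east.

090°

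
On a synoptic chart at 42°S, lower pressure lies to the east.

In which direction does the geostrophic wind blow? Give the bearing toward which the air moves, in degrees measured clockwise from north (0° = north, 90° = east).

000°

The pressure-gradient force points toward the east (bearing 090°).
Geostrophic balance: in the Southern Hemisphere the Coriolis force deflects motion to the left, so the geostrophic wind blows 90° to the left of the pressure-gradient force (low pressure on the right).
Rotating 090° by 90° counterclockwise gives 000° — the wind blows toward the north.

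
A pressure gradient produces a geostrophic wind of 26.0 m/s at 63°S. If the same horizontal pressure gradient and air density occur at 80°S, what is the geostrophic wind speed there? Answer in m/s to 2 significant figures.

24 m/s

With the same pressure gradient and density, V_g ∝ 1/f ∝ 1/sin φ.
V₂ = V₁ · sin φ₁ / sin φ₂ = 26.0 × sin 63° / sin 80°
V₂ = 26.0 × 0.8910/0.9848 = 24 m/s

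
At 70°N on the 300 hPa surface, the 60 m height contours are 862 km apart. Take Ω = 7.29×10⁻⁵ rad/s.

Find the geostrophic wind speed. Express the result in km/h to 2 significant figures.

18 km/h

Coriolis parameter at 70°N:
f = 2Ω sin φ = 2 × 7.29×10⁻⁵ × sin 70° = 1.37×10⁻⁴ s⁻¹
Height gradient: |∂Z/∂n| = 60 m / 862000 m = 6.96×10⁻⁵
On a pressure surface, geostrophic balance gives V_g = (g/f)|∂Z/∂n|:
V_g = 9.81 × 6.96×10⁻⁵ / 1.37×10⁻⁴ = 4.98 m/s
Converting: 4.98 m/s × 3.6 = 18 km/h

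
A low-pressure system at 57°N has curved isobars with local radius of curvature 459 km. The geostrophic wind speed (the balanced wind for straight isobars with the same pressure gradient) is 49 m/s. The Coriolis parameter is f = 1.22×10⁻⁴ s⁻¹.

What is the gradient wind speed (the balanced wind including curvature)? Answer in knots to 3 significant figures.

61.0 knots

Around a low, centrifugal force acts outward with Coriolis, so pressure-gradient force balances both:
(1/ρ)|∂P/∂n| = fV + V²/R  →  V² + fR·V − fR·V_g = 0
With fR = 1.22×10⁻⁴ × 459×10³ m = 56.0 m/s:
V = [−fR + √((fR)² + 4 fR V_g)]/2 = [−56.0 + √(56.0² + 4×56.0×49)]/2 = 31.4 m/s
Subgeostrophic (V < V_g = 49 m/s), as expected around a low.
Converting: 31.4 m/s × 1.944 = 61.0 knots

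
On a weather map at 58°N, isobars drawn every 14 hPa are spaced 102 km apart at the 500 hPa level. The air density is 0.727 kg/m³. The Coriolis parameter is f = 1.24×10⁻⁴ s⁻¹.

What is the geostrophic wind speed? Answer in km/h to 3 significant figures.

Pressure gradient: |∂P/∂n| = 1400 Pa / 102000 m = 1.37×10⁻² Pa/m
Geostrophic balance (pressure-gradient force = Coriolis force):
V_g = (1/(fρ)) |∂P/∂n| = 1.37×10⁻² / (1.24×10⁻⁴ × 0.727) = 152 m/s
Converting: 152 m/s × 3.6 = 548 km/h

548 km/h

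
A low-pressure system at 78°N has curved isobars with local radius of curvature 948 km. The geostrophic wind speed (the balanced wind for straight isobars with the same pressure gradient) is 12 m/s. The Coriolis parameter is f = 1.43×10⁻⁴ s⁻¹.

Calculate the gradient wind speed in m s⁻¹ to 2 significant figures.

11 m s⁻¹

Around a low, centrifugal force acts outward with Coriolis, so pressure-gradient force balances both:
(1/ρ)|∂P/∂n| = fV + V²/R  →  V² + fR·V − fR·V_g = 0
With fR = 1.43×10⁻⁴ × 948×10³ m = 136 m/s:
V = [−fR + √((fR)² + 4 fR V_g)]/2 = [−136 + √(136² + 4×136×12)]/2 = 11.1 m/s
Subgeostrophic (V < V_g = 12 m/s), as expected around a low.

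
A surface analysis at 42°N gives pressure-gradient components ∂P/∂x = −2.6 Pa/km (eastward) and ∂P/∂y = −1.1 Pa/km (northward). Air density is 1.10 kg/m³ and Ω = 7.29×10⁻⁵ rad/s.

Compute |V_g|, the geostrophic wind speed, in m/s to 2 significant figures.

26 m/s

Coriolis parameter at 42°N:
f = 2Ω sin φ = 2 × 7.29×10⁻⁵ × sin 42° = 9.76×10⁻⁵ s⁻¹
Component geostrophic relations (x east, y north):
u_g = −(1/(fρ)) ∂P/∂y,  v_g = (1/(fρ)) ∂P/∂x
u_g = −(−1.1×10⁻³)/(9.76×10⁻⁵ × 1.10) = 10.3 m/s;  v_g = (−2.6×10⁻³)/(9.76×10⁻⁵ × 1.10) = −24.2 m/s
|V_g| = √(u_g² + v_g²) = 26.3 m/s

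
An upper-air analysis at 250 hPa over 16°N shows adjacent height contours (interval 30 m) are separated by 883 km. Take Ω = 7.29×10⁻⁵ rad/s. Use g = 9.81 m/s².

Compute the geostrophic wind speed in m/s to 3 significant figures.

8.29 m/s

Coriolis parameter at 16°N:
f = 2Ω sin φ = 2 × 7.29×10⁻⁵ × sin 16° = 4.02×10⁻⁵ s⁻¹
Height gradient: |∂Z/∂n| = 30 m / 883000 m = 3.40×10⁻⁵
On a pressure surface, geostrophic balance gives V_g = (g/f)|∂Z/∂n|:
V_g = 9.81 × 3.40×10⁻⁵ / 4.02×10⁻⁵ = 8.29 m/s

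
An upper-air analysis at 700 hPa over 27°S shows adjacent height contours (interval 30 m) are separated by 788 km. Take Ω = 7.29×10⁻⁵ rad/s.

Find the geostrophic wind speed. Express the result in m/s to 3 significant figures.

5.64 m/s

Coriolis parameter at 27°S:
f = 2Ω sin φ = 2 × 7.29×10⁻⁵ × sin 27° = 6.62×10⁻⁵ s⁻¹
Height gradient: |∂Z/∂n| = 30 m / 788000 m = 3.81×10⁻⁵
On a pressure surface, geostrophic balance gives V_g = (g/f)|∂Z/∂n|:
V_g = 9.81 × 3.81×10⁻⁵ / 6.62×10⁻⁵ = 5.64 m/s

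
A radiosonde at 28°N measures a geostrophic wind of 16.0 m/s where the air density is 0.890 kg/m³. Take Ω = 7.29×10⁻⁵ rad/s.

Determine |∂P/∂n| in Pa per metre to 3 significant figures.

9.75×10⁻⁴ Pa/m

Coriolis parameter at 28°N:
f = 2Ω sin φ = 2 × 7.29×10⁻⁵ × sin 28° = 6.84×10⁻⁵ s⁻¹
Geostrophic balance rearranged: |∂P/∂n| = f ρ V_g
|∂P/∂n| = 6.84×10⁻⁵ × 0.890 × 16.0 = 9.75×10⁻⁴ Pa/m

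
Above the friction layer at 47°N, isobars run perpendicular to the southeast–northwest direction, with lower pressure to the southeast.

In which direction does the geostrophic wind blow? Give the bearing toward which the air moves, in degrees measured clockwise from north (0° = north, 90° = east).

225°

The pressure-gradient force points toward the southeast (bearing 135°).
Geostrophic balance: in the Northern Hemisphere the Coriolis force deflects motion to the right, so the geostrophic wind blows 90° to the right of the pressure-gradient force (low pressure on the left).
Rotating 135° by 90° clockwise gives 225° — the wind blows toward the southwest.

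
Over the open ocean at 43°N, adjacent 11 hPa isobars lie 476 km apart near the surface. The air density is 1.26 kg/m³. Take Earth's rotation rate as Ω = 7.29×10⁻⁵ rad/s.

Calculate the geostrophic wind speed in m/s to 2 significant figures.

Coriolis parameter at 43°N:
f = 2Ω sin φ = 2 × 7.29×10⁻⁵ × sin 43° = 9.94×10⁻⁵ s⁻¹
Pressure gradient: |∂P/∂n| = 1100 Pa / 476000 m = 2.31×10⁻³ Pa/m
Geostrophic balance (pressure-gradient force = Coriolis force):
V_g = (1/(fρ)) |∂P/∂n| = 2.31×10⁻³ / (9.94×10⁻⁵ × 1.26) = 18.4 m/s

18 m/s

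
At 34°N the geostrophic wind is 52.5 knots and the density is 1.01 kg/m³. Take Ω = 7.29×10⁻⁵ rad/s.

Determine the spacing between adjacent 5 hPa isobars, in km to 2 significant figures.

Coriolis parameter at 34°N:
f = 2Ω sin φ = 2 × 7.29×10⁻⁵ × sin 34° = 8.15×10⁻⁵ s⁻¹
Wind speed in SI: 52.5 knots = 27.0 m/s
Geostrophic balance rearranged: |∂P/∂n| = f ρ V_g
|∂P/∂n| = 8.15×10⁻⁵ × 1.01 × 27.0 = 2.22×10⁻³ Pa/m
Isobar spacing: Δn = ΔP/|∂P/∂n| = 500 Pa / 2.22×10⁻³ Pa/m = 224818 m ≈ 220 km

220 km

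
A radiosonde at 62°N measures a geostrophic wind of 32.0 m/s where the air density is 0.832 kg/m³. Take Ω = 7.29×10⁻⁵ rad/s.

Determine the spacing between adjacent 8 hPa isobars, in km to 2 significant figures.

Coriolis parameter at 62°N:
f = 2Ω sin φ = 2 × 7.29×10⁻⁵ × sin 62° = 1.29×10⁻⁴ s⁻¹
Geostrophic balance rearranged: |∂P/∂n| = f ρ V_g
|∂P/∂n| = 1.29×10⁻⁴ × 0.832 × 32.0 = 3.43×10⁻³ Pa/m
Isobar spacing: Δn = ΔP/|∂P/∂n| = 800 Pa / 3.43×10⁻³ Pa/m = 233413 m ≈ 230 km

230 km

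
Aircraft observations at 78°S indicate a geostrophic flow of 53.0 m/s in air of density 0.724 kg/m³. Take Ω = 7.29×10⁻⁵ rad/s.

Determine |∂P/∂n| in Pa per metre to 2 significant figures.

5.5×10⁻³ Pa/m

Coriolis parameter at 78°S:
f = 2Ω sin φ = 2 × 7.29×10⁻⁵ × sin 78° = 1.43×10⁻⁴ s⁻¹
Geostrophic balance rearranged: |∂P/∂n| = f ρ V_g
|∂P/∂n| = 1.43×10⁻⁴ × 0.724 × 53.0 = 5.47×10⁻³ Pa/m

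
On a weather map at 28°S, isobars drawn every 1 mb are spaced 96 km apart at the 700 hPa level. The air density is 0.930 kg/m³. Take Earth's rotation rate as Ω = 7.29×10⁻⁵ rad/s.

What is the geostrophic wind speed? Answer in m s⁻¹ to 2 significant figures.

16 m s⁻¹

Coriolis parameter at 28°S:
f = 2Ω sin φ = 2 × 7.29×10⁻⁵ × sin 28° = 6.84×10⁻⁵ s⁻¹
Pressure gradient: |∂P/∂n| = 100 Pa / 96000 m = 1.04×10⁻³ Pa/m
Geostrophic balance (pressure-gradient force = Coriolis force):
V_g = (1/(fρ)) |∂P/∂n| = 1.04×10⁻³ / (6.84×10⁻⁵ × 0.930) = 16.4 m/s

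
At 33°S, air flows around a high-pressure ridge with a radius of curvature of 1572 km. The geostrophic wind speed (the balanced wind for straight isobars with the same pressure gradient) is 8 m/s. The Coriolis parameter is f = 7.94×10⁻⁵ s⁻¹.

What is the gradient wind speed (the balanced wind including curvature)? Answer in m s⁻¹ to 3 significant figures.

8.59 m s⁻¹

Around a high, pressure-gradient force acts outward with centrifugal, so Coriolis balances both:
fV = (1/ρ)|∂P/∂n| + V²/R  →  V² − fR·V + fR·V_g = 0
With fR = 7.94×10⁻⁵ × 1572×10³ m = 125 m/s:
V = [fR − √((fR)² − 4 fR V_g)]/2 = [125 − √(125² − 4×125×8)]/2 = 8.59 m/s
Supergeostrophic (V > V_g = 8 m/s), as expected around a high.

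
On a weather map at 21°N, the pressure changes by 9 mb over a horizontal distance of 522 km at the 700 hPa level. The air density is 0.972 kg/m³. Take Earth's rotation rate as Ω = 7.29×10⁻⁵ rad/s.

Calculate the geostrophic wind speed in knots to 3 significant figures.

66.0 knots

Coriolis parameter at 21°N:
f = 2Ω sin φ = 2 × 7.29×10⁻⁵ × sin 21° = 5.23×10⁻⁵ s⁻¹
Pressure gradient: |∂P/∂n| = 900 Pa / 522000 m = 1.72×10⁻³ Pa/m
Geostrophic balance (pressure-gradient force = Coriolis force):
V_g = (1/(fρ)) |∂P/∂n| = 1.72×10⁻³ / (5.23×10⁻⁵ × 0.972) = 33.9 m/s
Converting: 33.9 m/s × 1.944 = 66.0 knots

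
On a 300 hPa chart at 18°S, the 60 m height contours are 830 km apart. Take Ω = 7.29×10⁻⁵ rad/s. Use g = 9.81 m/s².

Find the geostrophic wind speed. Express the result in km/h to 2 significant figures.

Coriolis parameter at 18°S:
f = 2Ω sin φ = 2 × 7.29×10⁻⁵ × sin 18° = 4.51×10⁻⁵ s⁻¹
Height gradient: |∂Z/∂n| = 60 m / 830000 m = 7.23×10⁻⁵
On a pressure surface, geostrophic balance gives V_g = (g/f)|∂Z/∂n|:
V_g = 9.81 × 7.23×10⁻⁵ / 4.51×10⁻⁵ = 15.7 m/s
Converting: 15.7 m/s × 3.6 = 57 km/h

57 km/h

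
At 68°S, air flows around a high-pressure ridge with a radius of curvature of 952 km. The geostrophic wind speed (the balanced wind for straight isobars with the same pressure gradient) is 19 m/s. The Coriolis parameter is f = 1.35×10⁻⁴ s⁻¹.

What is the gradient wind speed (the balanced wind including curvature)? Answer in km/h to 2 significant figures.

83 km/h

Around a high, pressure-gradient force acts outward with centrifugal, so Coriolis balances both:
fV = (1/ρ)|∂P/∂n| + V²/R  →  V² − fR·V + fR·V_g = 0
With fR = 1.35×10⁻⁴ × 952×10³ m = 129 m/s:
V = [fR − √((fR)² − 4 fR V_g)]/2 = [129 − √(129² − 4×129×19)]/2 = 23.2 m/s
Supergeostrophic (V > V_g = 19 m/s), as expected around a high.
Converting: 23.2 m/s × 3.6 = 83 km/h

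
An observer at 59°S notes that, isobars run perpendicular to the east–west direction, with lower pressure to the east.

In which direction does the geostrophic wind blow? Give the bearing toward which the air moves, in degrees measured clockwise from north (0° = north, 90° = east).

The pressure-gradient force points toward the east (bearing 090°).
Geostrophic balance: in the Southern Hemisphere the Coriolis force deflects motion to the left, so the geostrophic wind blows 90° to the left of the pressure-gradient force (low pressure on the right).
Rotating 090° by 90° counterclockwise gives 000° — the wind blows toward the north.

000°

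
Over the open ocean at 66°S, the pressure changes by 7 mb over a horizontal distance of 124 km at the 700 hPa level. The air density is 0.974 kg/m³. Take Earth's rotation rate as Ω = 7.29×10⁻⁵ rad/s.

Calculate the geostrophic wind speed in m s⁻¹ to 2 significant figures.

Coriolis parameter at 66°S:
f = 2Ω sin φ = 2 × 7.29×10⁻⁵ × sin 66° = 1.33×10⁻⁴ s⁻¹
Pressure gradient: |∂P/∂n| = 700 Pa / 124000 m = 5.65×10⁻³ Pa/m
Geostrophic balance (pressure-gradient force = Coriolis force):
V_g = (1/(fρ)) |∂P/∂n| = 5.65×10⁻³ / (1.33×10⁻⁴ × 0.974) = 43.5 m/s

44 m s⁻¹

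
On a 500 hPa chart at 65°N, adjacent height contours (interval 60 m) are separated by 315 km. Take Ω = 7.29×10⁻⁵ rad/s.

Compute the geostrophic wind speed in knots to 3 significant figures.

27.5 knots

Coriolis parameter at 65°N:
f = 2Ω sin φ = 2 × 7.29×10⁻⁵ × sin 65° = 1.32×10⁻⁴ s⁻¹
Height gradient: |∂Z/∂n| = 60 m / 315000 m = 1.90×10⁻⁴
On a pressure surface, geostrophic balance gives V_g = (g/f)|∂Z/∂n|:
V_g = 9.81 × 1.90×10⁻⁴ / 1.32×10⁻⁴ = 14.1 m/s
Converting: 14.1 m/s × 1.944 = 27.5 knots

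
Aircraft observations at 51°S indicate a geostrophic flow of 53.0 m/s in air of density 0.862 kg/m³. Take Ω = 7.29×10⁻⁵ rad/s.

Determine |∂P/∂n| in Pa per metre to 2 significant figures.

Coriolis parameter at 51°S:
f = 2Ω sin φ = 2 × 7.29×10⁻⁵ × sin 51° = 1.13×10⁻⁴ s⁻¹
Geostrophic balance rearranged: |∂P/∂n| = f ρ V_g
|∂P/∂n| = 1.13×10⁻⁴ × 0.862 × 53.0 = 5.18×10⁻³ Pa/m

5.2×10⁻³ Pa/m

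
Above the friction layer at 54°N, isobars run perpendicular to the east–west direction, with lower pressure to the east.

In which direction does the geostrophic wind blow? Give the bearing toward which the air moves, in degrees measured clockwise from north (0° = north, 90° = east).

The pressure-gradient force points toward the east (bearing 090°).
Geostrophic balance: in the Northern Hemisphere the Coriolis force deflects motion to the right, so the geostrophic wind blows 90° to the right of the pressure-gradient force (low pressure on the left).
Rotating 090° by 90° clockwise gives 180° — the wind blows toward the south.

180°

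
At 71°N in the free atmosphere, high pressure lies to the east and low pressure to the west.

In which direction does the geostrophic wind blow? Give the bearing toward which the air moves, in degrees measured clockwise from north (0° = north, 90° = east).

000°

The pressure-gradient force points toward the west (bearing 270°).
Geostrophic balance: in the Northern Hemisphere the Coriolis force deflects motion to the right, so the geostrophic wind blows 90° to the right of the pressure-gradient force (low pressure on the left).
Rotating 270° by 90° clockwise gives 000° — the wind blows toward the north.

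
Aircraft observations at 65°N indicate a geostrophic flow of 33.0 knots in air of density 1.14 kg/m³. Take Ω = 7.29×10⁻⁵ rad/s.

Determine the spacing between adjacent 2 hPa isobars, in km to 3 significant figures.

Coriolis parameter at 65°N:
f = 2Ω sin φ = 2 × 7.29×10⁻⁵ × sin 65° = 1.32×10⁻⁴ s⁻¹
Wind speed in SI: 33.0 knots = 17.0 m/s
Geostrophic balance rearranged: |∂P/∂n| = f ρ V_g
|∂P/∂n| = 1.32×10⁻⁴ × 1.14 × 17.0 = 2.56×10⁻³ Pa/m
Isobar spacing: Δn = ΔP/|∂P/∂n| = 200 Pa / 2.56×10⁻³ Pa/m = 78206 m ≈ 78.2 km

78.2 km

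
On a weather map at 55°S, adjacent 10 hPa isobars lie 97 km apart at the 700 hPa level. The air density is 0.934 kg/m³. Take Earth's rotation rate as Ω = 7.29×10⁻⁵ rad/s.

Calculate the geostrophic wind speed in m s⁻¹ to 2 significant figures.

92 m s⁻¹

Coriolis parameter at 55°S:
f = 2Ω sin φ = 2 × 7.29×10⁻⁵ × sin 55° = 1.19×10⁻⁴ s⁻¹
Pressure gradient: |∂P/∂n| = 1000 Pa / 97000 m = 1.03×10⁻² Pa/m
Geostrophic balance (pressure-gradient force = Coriolis force):
V_g = (1/(fρ)) |∂P/∂n| = 1.03×10⁻² / (1.19×10⁻⁴ × 0.934) = 92.4 m/s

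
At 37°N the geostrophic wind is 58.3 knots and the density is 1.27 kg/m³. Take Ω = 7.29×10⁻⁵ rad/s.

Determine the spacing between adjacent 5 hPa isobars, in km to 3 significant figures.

150 km

Coriolis parameter at 37°N:
f = 2Ω sin φ = 2 × 7.29×10⁻⁵ × sin 37° = 8.77×10⁻⁵ s⁻¹
Wind speed in SI: 58.3 knots = 30.0 m/s
Geostrophic balance rearranged: |∂P/∂n| = f ρ V_g
|∂P/∂n| = 8.77×10⁻⁵ × 1.27 × 30.0 = 3.34×10⁻³ Pa/m
Isobar spacing: Δn = ΔP/|∂P/∂n| = 500 Pa / 3.34×10⁻³ Pa/m = 149603 m ≈ 150 km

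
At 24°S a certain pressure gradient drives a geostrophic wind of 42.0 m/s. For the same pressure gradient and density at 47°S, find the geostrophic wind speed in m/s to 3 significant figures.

With the same pressure gradient and density, V_g ∝ 1/f ∝ 1/sin φ.
V₂ = V₁ · sin φ₁ / sin φ₂ = 42.0 × sin 24° / sin 47°
V₂ = 42.0 × 0.4067/0.7314 = 23.4 m/s

23.4 m/s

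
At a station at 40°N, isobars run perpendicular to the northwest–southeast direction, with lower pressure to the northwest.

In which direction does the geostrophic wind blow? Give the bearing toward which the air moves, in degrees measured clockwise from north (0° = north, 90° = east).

The pressure-gradient force points toward the northwest (bearing 315°).
Geostrophic balance: in the Northern Hemisphere the Coriolis force deflects motion to the right, so the geostrophic wind blows 90° to the right of the pressure-gradient force (low pressure on the left).
Rotating 315° by 90° clockwise gives 045° — the wind blows toward the northeast.

045°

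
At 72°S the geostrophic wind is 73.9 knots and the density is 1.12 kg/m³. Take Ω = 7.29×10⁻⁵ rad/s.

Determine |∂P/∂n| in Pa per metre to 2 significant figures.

5.9×10⁻³ Pa/m

Coriolis parameter at 72°S:
f = 2Ω sin φ = 2 × 7.29×10⁻⁵ × sin 72° = 1.39×10⁻⁴ s⁻¹
Wind speed in SI: 73.9 knots = 38.0 m/s
Geostrophic balance rearranged: |∂P/∂n| = f ρ V_g
|∂P/∂n| = 1.39×10⁻⁴ × 1.12 × 38.0 = 5.90×10⁻³ Pa/m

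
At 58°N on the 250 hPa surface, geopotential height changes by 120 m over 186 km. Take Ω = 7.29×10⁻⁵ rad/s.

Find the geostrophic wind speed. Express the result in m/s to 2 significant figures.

Coriolis parameter at 58°N:
f = 2Ω sin φ = 2 × 7.29×10⁻⁵ × sin 58° = 1.24×10⁻⁴ s⁻¹
Height gradient: |∂Z/∂n| = 120 m / 186000 m = 6.45×10⁻⁴
On a pressure surface, geostrophic balance gives V_g = (g/f)|∂Z/∂n|:
V_g = 9.81 × 6.45×10⁻⁴ / 1.24×10⁻⁴ = 51.2 m/s

51 m/s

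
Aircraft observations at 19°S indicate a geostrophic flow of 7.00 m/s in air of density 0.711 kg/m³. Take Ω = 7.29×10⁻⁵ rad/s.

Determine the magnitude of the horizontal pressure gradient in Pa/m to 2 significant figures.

2.4×10⁻⁴ Pa/m

Coriolis parameter at 19°S:
f = 2Ω sin φ = 2 × 7.29×10⁻⁵ × sin 19° = 4.75×10⁻⁵ s⁻¹
Geostrophic balance rearranged: |∂P/∂n| = f ρ V_g
|∂P/∂n| = 4.75×10⁻⁵ × 0.711 × 7.00 = 2.36×10⁻⁴ Pa/m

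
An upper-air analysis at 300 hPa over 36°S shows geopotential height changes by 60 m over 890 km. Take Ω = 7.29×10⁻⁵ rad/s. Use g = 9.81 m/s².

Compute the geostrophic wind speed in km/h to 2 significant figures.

28 km/h

Coriolis parameter at 36°S:
f = 2Ω sin φ = 2 × 7.29×10⁻⁵ × sin 36° = 8.57×10⁻⁵ s⁻¹
Height gradient: |∂Z/∂n| = 60 m / 890000 m = 6.74×10⁻⁵
On a pressure surface, geostrophic balance gives V_g = (g/f)|∂Z/∂n|:
V_g = 9.81 × 6.74×10⁻⁵ / 8.57×10⁻⁵ = 7.72 m/s
Converting: 7.72 m/s × 3.6 = 28 km/h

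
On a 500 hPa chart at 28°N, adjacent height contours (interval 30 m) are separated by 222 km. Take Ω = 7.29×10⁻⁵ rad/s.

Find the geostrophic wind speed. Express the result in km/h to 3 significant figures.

Coriolis parameter at 28°N:
f = 2Ω sin φ = 2 × 7.29×10⁻⁵ × sin 28° = 6.84×10⁻⁵ s⁻¹
Height gradient: |∂Z/∂n| = 30 m / 222000 m = 1.35×10⁻⁴
On a pressure surface, geostrophic balance gives V_g = (g/f)|∂Z/∂n|:
V_g = 9.81 × 1.35×10⁻⁴ / 6.84×10⁻⁵ = 19.4 m/s
Converting: 19.4 m/s × 3.6 = 69.7 km/h

69.7 km/h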